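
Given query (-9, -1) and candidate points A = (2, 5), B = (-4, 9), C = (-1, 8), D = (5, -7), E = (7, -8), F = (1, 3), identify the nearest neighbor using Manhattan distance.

Distances: d(A) = 17, d(B) = 15, d(C) = 17, d(D) = 20, d(E) = 23, d(F) = 14. Nearest: F = (1, 3) with distance 14.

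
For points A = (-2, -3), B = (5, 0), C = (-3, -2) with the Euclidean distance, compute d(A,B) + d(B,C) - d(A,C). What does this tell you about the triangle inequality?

d(A,B) = √(7² + 3²) = √58 ≈ 7.6158, d(B,C) = √(8² + 2²) = √68 ≈ 8.2462, d(A,C) = √(1² + 1²) = √2 ≈ 1.4142.
d(A,B) + d(B,C) - d(A,C) = 7.6158 + 8.2462 - 1.4142 = 15.862 - 1.4142 = 14.4478 (to 4 decimal places). This is ≥ 0, so the triangle inequality holds for these points.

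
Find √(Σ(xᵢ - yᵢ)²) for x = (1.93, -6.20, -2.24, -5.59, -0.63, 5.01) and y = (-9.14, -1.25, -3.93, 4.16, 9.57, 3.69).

√(Σ(x_i - y_i)²) = √((1.93 - (-9.14))² + (-6.2 - (-1.25))² + (-2.24 - (-3.93))² + (-5.59 - 4.16)² + (-0.63 - 9.57)² + (5.01 - 3.69)²)
= √(11.07² + (-4.95)² + 1.69² + (-9.75)² + (-10.2)² + 1.32²) = √(122.5449 + 24.5025 + 2.8561 + 95.0625 + 104.04 + 1.7424) = √350.7484 ≈ 18.7283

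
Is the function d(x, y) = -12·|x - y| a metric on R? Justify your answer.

No. With c = -12 < 0, d fails non-negativity: d(7, 13) = -12·|7 - 13| = -12·6 = -72 < 0.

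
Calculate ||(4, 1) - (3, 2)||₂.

√(Σ(x_i - y_i)²) = √((4 - 3)² + (1 - 2)²)
= √(1² + (-1)²) = √(1 + 1) = √2 ≈ 1.4142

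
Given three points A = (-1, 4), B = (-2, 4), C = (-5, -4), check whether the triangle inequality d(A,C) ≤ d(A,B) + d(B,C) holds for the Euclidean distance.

d(A,B) = √(1² + 0²) = √1 = 1, d(B,C) = √(3² + 8²) = √73 ≈ 8.544, d(A,C) = √(4² + 8²) = √80 ≈ 8.9443.
d(A,C) ≈ 8.9443 ≤ 1 + 8.544 = 9.544. Triangle inequality is satisfied.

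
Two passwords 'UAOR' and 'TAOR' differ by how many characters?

Differing positions: 1. Hamming distance = 1.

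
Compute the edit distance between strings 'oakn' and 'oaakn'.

Let D[i][j] be the edit distance between the first i characters of 'oakn' and the first j characters of 'oaakn', with D[i][0] = i, D[0][j] = j, and D[i][j] = D[i-1][j-1] if the characters match, else 1 + min(D[i-1][j], D[i][j-1], D[i-1][j-1]). Filling the table (rows: prefixes of 'oakn', columns: prefixes of 'oaakn'):
     ε  o  a  a  k  n
  ε  0  1  2  3  4  5
  o  1  0  1  2  3  4
  a  2  1  0  1  2  3
  k  3  2  1  1  1  2
  n  4  3  2  2  2  1
The bottom-right entry gives D[4][5] = 1, so no sequence of fewer than 1 edit works. Backtracking through the table gives one optimal edit sequence (1 edit):
  oakn → oaakn (ins a @2)
Edit distance = 1.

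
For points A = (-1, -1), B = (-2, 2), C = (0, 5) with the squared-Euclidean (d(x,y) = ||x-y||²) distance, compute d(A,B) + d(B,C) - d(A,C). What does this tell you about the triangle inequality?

d(A,B) = 1² + 3² = 10, d(B,C) = 2² + 3² = 13, d(A,C) = 1² + 6² = 37.
d(A,B) + d(B,C) - d(A,C) = 10 + 13 - 37 = 23 - 37 = -14. This is < 0, so the triangle inequality FAILS for these points (squared-Euclidean is not a metric).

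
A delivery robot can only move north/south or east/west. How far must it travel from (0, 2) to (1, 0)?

Σ|x_i - y_i| = |0 - 1| + |2 - 0| = 1 + 2 = 3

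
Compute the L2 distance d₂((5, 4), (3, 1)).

√(Σ(x_i - y_i)²) = √((5 - 3)² + (4 - 1)²)
= √(2² + 3²) = √(4 + 9) = √13 ≈ 3.6056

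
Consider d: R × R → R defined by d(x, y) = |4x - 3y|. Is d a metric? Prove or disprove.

No. d fails symmetry: d(1, 7) = |4·1 - 3·7| = |-17| = 17, but d(7, 1) = |4·7 - 3·1| = |25| = 25. Since 17 ≠ 25, d(x,y) ≠ d(y,x) in general.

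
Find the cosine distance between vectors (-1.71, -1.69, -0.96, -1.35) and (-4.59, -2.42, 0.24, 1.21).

With u = (-1.71, -1.69, -0.96, -1.35), v = (-4.59, -2.42, 0.24, 1.21):
u·v = (-1.71)·(-4.59) + (-1.69)·(-2.42) + (-0.96)·0.24 + (-1.35)·1.21 = 7.8489 + 4.0898 + (-0.2304) + (-1.6335) = 10.0748.
|u| = √((-1.71)² + (-1.69)² + (-0.96)² + (-1.35)²) = √(2.9241 + 2.8561 + 0.9216 + 1.8225) = √8.5243, |v| = √((-4.59)² + (-2.42)² + 0.24² + 1.21²) = √(21.0681 + 5.8564 + 0.0576 + 1.4641) = √28.4462.
cos θ = (u·v)/(|u||v|) = 10.0748/(√8.5243·√28.4462) ≈ 0.647
Cosine distance = 1 - cos θ ≈ 1 - 0.647 = 0.353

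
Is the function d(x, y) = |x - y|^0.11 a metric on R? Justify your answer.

Yes. With 0 < p = 0.11 ≤ 1, d(x,y) = |x-y|^0.11 is a metric on R. Non-negativity and symmetry are immediate; |x-y|^0.11 = 0 ⟺ |x-y| = 0 ⟺ x = y. For the triangle inequality, the function t ↦ t^0.11 is subadditive on [0,∞) when p ≤ 1, so |x-z|^0.11 ≤ (|x-y| + |y-z|)^0.11 ≤ |x-y|^0.11 + |y-z|^0.11.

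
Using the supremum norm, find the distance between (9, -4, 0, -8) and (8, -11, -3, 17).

max(|x_i - y_i|) = max(|9 - 8|, |-4 - (-11)|, |0 - (-3)|, |-8 - 17|) = max(1, 7, 3, 25) = 25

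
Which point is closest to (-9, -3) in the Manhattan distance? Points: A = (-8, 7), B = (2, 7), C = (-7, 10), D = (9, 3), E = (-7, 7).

Distances: d(A) = 11, d(B) = 21, d(C) = 15, d(D) = 24, d(E) = 12. Nearest: A = (-8, 7) with distance 11.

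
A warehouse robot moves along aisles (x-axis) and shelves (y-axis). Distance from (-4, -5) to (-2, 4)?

Σ|x_i - y_i| = |-4 - (-2)| + |-5 - 4| = 2 + 9 = 11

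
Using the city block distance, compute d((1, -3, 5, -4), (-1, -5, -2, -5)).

Σ|x_i - y_i| = |1 - (-1)| + |-3 - (-5)| + |5 - (-2)| + |-4 - (-5)| = 2 + 2 + 7 + 1 = 12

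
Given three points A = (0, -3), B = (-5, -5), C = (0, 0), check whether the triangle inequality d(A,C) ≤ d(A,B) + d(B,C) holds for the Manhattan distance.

d(A,B) = 5 + 2 = 7, d(B,C) = 5 + 5 = 10, d(A,C) = 0 + 3 = 3.
d(A,C) = 3 ≤ 7 + 10 = 17. Triangle inequality is satisfied.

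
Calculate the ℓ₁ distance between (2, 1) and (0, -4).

Σ|x_i - y_i| = |2 - 0| + |1 - (-4)| = 2 + 5 = 7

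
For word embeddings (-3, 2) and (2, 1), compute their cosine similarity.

With u = (-3, 2), v = (2, 1):
u·v = (-3)·2 + 2·1 = (-6) + 2 = -4.
|u| = √((-3)² + 2²) = √13, |v| = √(2² + 1²) = √5, so |u||v| = √(13·5) = √65.
cos θ = (u·v)/(|u||v|) = -4/√65 ≈ -0.4961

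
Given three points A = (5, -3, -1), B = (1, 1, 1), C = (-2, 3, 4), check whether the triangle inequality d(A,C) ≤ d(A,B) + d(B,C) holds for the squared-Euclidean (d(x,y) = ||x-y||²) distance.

d(A,B) = 4² + 4² + 2² = 36, d(B,C) = 3² + 2² + 3² = 22, d(A,C) = 7² + 6² + 5² = 110.
d(A,C) = 110 > 36 + 22 = 58. Triangle inequality is VIOLATED. (Squared-Euclidean is not a metric — this is a counterexample.)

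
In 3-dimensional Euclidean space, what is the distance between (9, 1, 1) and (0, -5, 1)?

√(Σ(x_i - y_i)²) = √((9 - 0)² + (1 - (-5))² + (1 - 1)²)
= √(9² + 6² + 0²) = √(81 + 36 + 0) = √117 ≈ 10.8167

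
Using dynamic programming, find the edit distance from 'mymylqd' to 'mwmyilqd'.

Let D[i][j] be the edit distance between the first i characters of 'mymylqd' and the first j characters of 'mwmyilqd', with D[i][0] = i, D[0][j] = j, and D[i][j] = D[i-1][j-1] if the characters match, else 1 + min(D[i-1][j], D[i][j-1], D[i-1][j-1]). Filling the table (rows: prefixes of 'mymylqd', columns: prefixes of 'mwmyilqd'):
     ε  m  w  m  y  i  l  q  d
  ε  0  1  2  3  4  5  6  7  8
  m  1  0  1  2  3  4  5  6  7
  y  2  1  1  2  2  3  4  5  6
  m  3  2  2  1  2  3  4  5  6
  y  4  3  3  2  1  2  3  4  5
  l  5  4  4  3  2  2  2  3  4
  q  6  5  5  4  3  3  3  2  3
  d  7  6  6  5  4  4  4  3  2
The bottom-right entry gives D[7][8] = 2, so no sequence of fewer than 2 edits works. Backtracking through the table gives one optimal edit sequence (2 edits):
  mymylqd → mwmylqd (sub y→w @2)
  mwmylqd → mwmyilqd (ins i @5)
Edit distance = 2.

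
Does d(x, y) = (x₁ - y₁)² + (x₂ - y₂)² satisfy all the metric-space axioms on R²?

No. The squared Euclidean distance fails the triangle inequality. Counterexample: x = (0, 0), y = (5, 1), z = (10, 2). d(x,z) = 10² + 2² = 104, but d(x,y) + d(y,z) = (5² + 1²) + (5² + 1²) = 26 + 26 = 52. Since 104 > 52, the triangle inequality is violated. (Note: √d, the ordinary Euclidean distance, IS a metric.)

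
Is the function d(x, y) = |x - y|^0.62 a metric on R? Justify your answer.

Yes. With 0 < p = 0.62 ≤ 1, d(x,y) = |x-y|^0.62 is a metric on R. Non-negativity and symmetry are immediate; |x-y|^0.62 = 0 ⟺ |x-y| = 0 ⟺ x = y. For the triangle inequality, the function t ↦ t^0.62 is subadditive on [0,∞) when p ≤ 1, so |x-z|^0.62 ≤ (|x-y| + |y-z|)^0.62 ≤ |x-y|^0.62 + |y-z|^0.62.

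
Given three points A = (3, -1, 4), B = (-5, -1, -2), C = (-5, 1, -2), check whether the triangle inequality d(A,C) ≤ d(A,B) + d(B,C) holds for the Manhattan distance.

d(A,B) = 8 + 0 + 6 = 14, d(B,C) = 0 + 2 + 0 = 2, d(A,C) = 8 + 2 + 6 = 16.
d(A,C) = 16 ≤ 14 + 2 = 16. Triangle inequality is satisfied.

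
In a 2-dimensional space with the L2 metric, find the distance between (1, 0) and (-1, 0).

(Σ|x_i - y_i|^2)^(1/2) = (|1 - (-1)|^2 + |0 - 0|^2)^(1/2)
= (2^2 + 0^2)^(1/2) = (4 + 0)^(1/2) = (4)^(1/2) = 2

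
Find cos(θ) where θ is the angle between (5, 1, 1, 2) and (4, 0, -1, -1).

With u = (5, 1, 1, 2), v = (4, 0, -1, -1):
u·v = 5·4 + 1·0 + 1·(-1) + 2·(-1) = 20 + 0 + (-1) + (-2) = 17.
|u| = √(5² + 1² + 1² + 2²) = √31, |v| = √(4² + 0² + (-1)² + (-1)²) = √18, so |u||v| = √(31·18) = √558.
cos θ = (u·v)/(|u||v|) = 17/√558 ≈ 0.7197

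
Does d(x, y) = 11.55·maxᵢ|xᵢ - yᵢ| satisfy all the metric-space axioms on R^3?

Yes. The L∞ (Chebyshev) norm induces a metric on R^3, and multiplying a metric by a positive constant 11.55 > 0 preserves all four axioms: non-negativity (11.55·||x-y|| ≥ 0), identity (11.55·||x-y|| = 0 ⟺ ||x-y|| = 0 ⟺ x = y), symmetry (||x-y|| = ||y-x||), and the triangle inequality (11.55·||x-z|| ≤ 11.55·||x-y|| + 11.55·||y-z||). So d is a metric.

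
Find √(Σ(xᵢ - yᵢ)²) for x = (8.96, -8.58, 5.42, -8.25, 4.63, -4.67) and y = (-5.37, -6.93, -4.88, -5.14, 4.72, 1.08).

√(Σ(x_i - y_i)²) = √((8.96 - (-5.37))² + (-8.58 - (-6.93))² + (5.42 - (-4.88))² + (-8.25 - (-5.14))² + (4.63 - 4.72)² + (-4.67 - 1.08)²)
= √(14.33² + (-1.65)² + 10.3² + (-3.11)² + (-0.09)² + (-5.75)²) = √(205.3489 + 2.7225 + 106.09 + 9.6721 + 0.0081 + 33.0625) = √356.9041 ≈ 18.8919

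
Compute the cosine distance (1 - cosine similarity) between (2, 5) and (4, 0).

With u = (2, 5), v = (4, 0):
u·v = 2·4 + 5·0 = 8 + 0 = 8.
|u| = √(2² + 5²) = √29, |v| = √(4² + 0²) = √16, so |u||v| = √(29·16) = √464.
cos θ = (u·v)/(|u||v|) = 8/√464 ≈ 0.3714
Cosine distance = 1 - cos θ ≈ 1 - 0.3714 = 0.6286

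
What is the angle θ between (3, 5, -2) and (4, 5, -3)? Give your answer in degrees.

With u = (3, 5, -2), v = (4, 5, -3):
u·v = 3·4 + 5·5 + (-2)·(-3) = 12 + 25 + 6 = 43.
|u| = √(3² + 5² + (-2)²) = √38, |v| = √(4² + 5² + (-3)²) = √50, so |u||v| = √(38·50) = √1900.
cos θ = (u·v)/(|u||v|) = 43/√1900 ≈ 0.986488
θ = arccos(0.986488) ≈ 9.43°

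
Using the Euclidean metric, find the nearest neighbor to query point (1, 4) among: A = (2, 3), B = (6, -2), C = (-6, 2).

Distances: d(A) ≈ 1.4142, d(B) ≈ 7.8102, d(C) ≈ 7.2801. Nearest: A = (2, 3) with distance 1.4142.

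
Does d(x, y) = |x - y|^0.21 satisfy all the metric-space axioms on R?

Yes. With 0 < p = 0.21 ≤ 1, d(x,y) = |x-y|^0.21 is a metric on R. Non-negativity and symmetry are immediate; |x-y|^0.21 = 0 ⟺ |x-y| = 0 ⟺ x = y. For the triangle inequality, the function t ↦ t^0.21 is subadditive on [0,∞) when p ≤ 1, so |x-z|^0.21 ≤ (|x-y| + |y-z|)^0.21 ≤ |x-y|^0.21 + |y-z|^0.21.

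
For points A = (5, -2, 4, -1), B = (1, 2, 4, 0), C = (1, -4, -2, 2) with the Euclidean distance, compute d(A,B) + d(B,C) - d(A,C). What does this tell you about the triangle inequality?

d(A,B) = √(4² + 4² + 0² + 1²) = √33 ≈ 5.7446, d(B,C) = √(0² + 6² + 6² + 2²) = √76 ≈ 8.7178, d(A,C) = √(4² + 2² + 6² + 3²) = √65 ≈ 8.0623.
d(A,B) + d(B,C) - d(A,C) = 5.7446 + 8.7178 - 8.0623 = 14.4624 - 8.0623 = 6.4001 (to 4 decimal places). This is ≥ 0, so the triangle inequality holds for these points.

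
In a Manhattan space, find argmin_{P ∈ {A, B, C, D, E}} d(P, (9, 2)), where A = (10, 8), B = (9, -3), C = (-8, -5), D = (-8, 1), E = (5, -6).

Distances: d(A) = 7, d(B) = 5, d(C) = 24, d(D) = 18, d(E) = 12. Nearest: B = (9, -3) with distance 5.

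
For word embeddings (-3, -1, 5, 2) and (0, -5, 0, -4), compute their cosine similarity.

With u = (-3, -1, 5, 2), v = (0, -5, 0, -4):
u·v = (-3)·0 + (-1)·(-5) + 5·0 + 2·(-4) = 0 + 5 + 0 + (-8) = -3.
|u| = √((-3)² + (-1)² + 5² + 2²) = √39, |v| = √(0² + (-5)² + 0² + (-4)²) = √41, so |u||v| = √(39·41) = √1599.
cos θ = (u·v)/(|u||v|) = -3/√1599 ≈ -0.075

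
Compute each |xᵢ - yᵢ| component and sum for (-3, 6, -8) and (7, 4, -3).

Σ|x_i - y_i| = |-3 - 7| + |6 - 4| + |-8 - (-3)| = 10 + 2 + 5 = 17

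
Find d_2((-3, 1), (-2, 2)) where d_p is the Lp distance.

(Σ|x_i - y_i|^2)^(1/2) = (|-3 - (-2)|^2 + |1 - 2|^2)^(1/2)
= (1^2 + 1^2)^(1/2) = (1 + 1)^(1/2) = (2)^(1/2) ≈ 1.4142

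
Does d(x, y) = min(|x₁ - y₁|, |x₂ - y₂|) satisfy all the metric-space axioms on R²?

No. d fails identity of indiscernibles: take x = (-1, 0) and y = (-1, 5). Then d(x,y) = min(|-1 - (-1)|, |0 - 5|) = min(0, 5) = 0, yet x ≠ y.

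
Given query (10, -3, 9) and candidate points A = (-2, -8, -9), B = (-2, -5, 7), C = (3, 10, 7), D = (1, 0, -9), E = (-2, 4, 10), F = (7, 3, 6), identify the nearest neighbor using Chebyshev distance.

Distances: d(A) = 18, d(B) = 12, d(C) = 13, d(D) = 18, d(E) = 12, d(F) = 6. Nearest: F = (7, 3, 6) with distance 6.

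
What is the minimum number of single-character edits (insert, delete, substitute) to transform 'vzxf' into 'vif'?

Let D[i][j] be the edit distance between the first i characters of 'vzxf' and the first j characters of 'vif', with D[i][0] = i, D[0][j] = j, and D[i][j] = D[i-1][j-1] if the characters match, else 1 + min(D[i-1][j], D[i][j-1], D[i-1][j-1]). Filling the table (rows: prefixes of 'vzxf', columns: prefixes of 'vif'):
     ε  v  i  f
  ε  0  1  2  3
  v  1  0  1  2
  z  2  1  1  2
  x  3  2  2  2
  f  4  3  3  2
The bottom-right entry gives D[4][3] = 2, so no sequence of fewer than 2 edits works. Backtracking through the table gives one optimal edit sequence (2 edits):
  vzxf → vxf (del z @2)
  vxf → vif (sub x→i @2)
Edit distance = 2.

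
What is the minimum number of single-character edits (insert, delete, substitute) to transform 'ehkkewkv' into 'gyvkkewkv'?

Let D[i][j] be the edit distance between the first i characters of 'ehkkewkv' and the first j characters of 'gyvkkewkv', with D[i][0] = i, D[0][j] = j, and D[i][j] = D[i-1][j-1] if the characters match, else 1 + min(D[i-1][j], D[i][j-1], D[i-1][j-1]). Filling the table (rows: prefixes of 'ehkkewkv', columns: prefixes of 'gyvkkewkv'):
     ε  g  y  v  k  k  e  w  k  v
  ε  0  1  2  3  4  5  6  7  8  9
  e  1  1  2  3  4  5  5  6  7  8
  h  2  2  2  3  4  5  6  6  7  8
  k  3  3  3  3  3  4  5  6  6  7
  k  4  4  4  4  3  3  4  5  6  7
  e  5  5  5  5  4  4  3  4  5  6
  w  6  6  6  6  5  5  4  3  4  5
  k  7  7  7  7  6  5  5  4  3  4
  v  8  8  8  7  7  6  6  5  4  3
The bottom-right entry gives D[8][9] = 3, so no sequence of fewer than 3 edits works. Backtracking through the table gives one optimal edit sequence (3 edits):
  ehkkewkv → gehkkewkv (ins g @1)
  gehkkewkv → gyhkkewkv (sub e→y @2)
  gyhkkewkv → gyvkkewkv (sub h→v @3)
Edit distance = 3.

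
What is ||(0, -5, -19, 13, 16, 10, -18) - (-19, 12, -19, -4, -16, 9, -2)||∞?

max(|x_i - y_i|) = max(|0 - (-19)|, |-5 - 12|, |-19 - (-19)|, |13 - (-4)|, |16 - (-16)|, |10 - 9|, |-18 - (-2)|) = max(19, 17, 0, 17, 32, 1, 16) = 32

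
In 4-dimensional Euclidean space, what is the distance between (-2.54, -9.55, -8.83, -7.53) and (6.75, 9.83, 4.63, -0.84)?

√(Σ(x_i - y_i)²) = √((-2.54 - 6.75)² + (-9.55 - 9.83)² + (-8.83 - 4.63)² + (-7.53 - (-0.84))²)
= √((-9.29)² + (-19.38)² + (-13.46)² + (-6.69)²) = √(86.3041 + 375.5844 + 181.1716 + 44.7561) = √687.8162 ≈ 26.2263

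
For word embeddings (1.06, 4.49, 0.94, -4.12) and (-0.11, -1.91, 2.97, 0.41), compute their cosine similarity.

With u = (1.06, 4.49, 0.94, -4.12), v = (-0.11, -1.91, 2.97, 0.41):
u·v = 1.06·(-0.11) + 4.49·(-1.91) + 0.94·2.97 + (-4.12)·0.41 = (-0.1166) + (-8.5759) + 2.7918 + (-1.6892) = -7.5899.
|u| = √(1.06² + 4.49² + 0.94² + (-4.12)²) = √(1.1236 + 20.1601 + 0.8836 + 16.9744) = √39.1417, |v| = √((-0.11)² + (-1.91)² + 2.97² + 0.41²) = √(0.0121 + 3.6481 + 8.8209 + 0.1681) = √12.6492.
cos θ = (u·v)/(|u||v|) = -7.5899/(√39.1417·√12.6492) ≈ -0.3411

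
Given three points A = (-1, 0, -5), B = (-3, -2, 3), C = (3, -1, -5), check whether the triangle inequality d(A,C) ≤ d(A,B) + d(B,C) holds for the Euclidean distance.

d(A,B) = √(2² + 2² + 8²) = √72 ≈ 8.4853, d(B,C) = √(6² + 1² + 8²) = √101 ≈ 10.0499, d(A,C) = √(4² + 1² + 0²) = √17 ≈ 4.1231.
d(A,C) ≈ 4.1231 ≤ 8.4853 + 10.0499 = 18.5352. Triangle inequality is satisfied.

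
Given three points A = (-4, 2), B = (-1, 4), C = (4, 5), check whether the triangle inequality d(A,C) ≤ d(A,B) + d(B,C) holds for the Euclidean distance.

d(A,B) = √(3² + 2²) = √13 ≈ 3.6056, d(B,C) = √(5² + 1²) = √26 ≈ 5.099, d(A,C) = √(8² + 3²) = √73 ≈ 8.544.
d(A,C) ≈ 8.544 ≤ 3.6056 + 5.099 = 8.7046. Triangle inequality is satisfied.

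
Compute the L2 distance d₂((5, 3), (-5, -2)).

√(Σ(x_i - y_i)²) = √((5 - (-5))² + (3 - (-2))²)
= √(10² + 5²) = √(100 + 25) = √125 ≈ 11.1803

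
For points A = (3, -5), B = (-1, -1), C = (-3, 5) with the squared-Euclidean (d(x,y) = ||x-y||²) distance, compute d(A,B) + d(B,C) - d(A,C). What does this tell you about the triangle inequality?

d(A,B) = 4² + 4² = 32, d(B,C) = 2² + 6² = 40, d(A,C) = 6² + 10² = 136.
d(A,B) + d(B,C) - d(A,C) = 32 + 40 - 136 = 72 - 136 = -64. This is < 0, so the triangle inequality FAILS for these points (squared-Euclidean is not a metric).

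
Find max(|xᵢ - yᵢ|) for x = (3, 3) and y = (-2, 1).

max(|x_i - y_i|) = max(|3 - (-2)|, |3 - 1|) = max(5, 2) = 5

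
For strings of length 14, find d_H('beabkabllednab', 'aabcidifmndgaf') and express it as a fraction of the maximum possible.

Differing positions: 1, 2, 3, 4, 5, 6, 7, 8, 9, 10, 12, 14. Hamming distance = 12. The maximum possible Hamming distance for length-14 strings is 14, so d_H/14 = 12/14 ≈ 0.8571.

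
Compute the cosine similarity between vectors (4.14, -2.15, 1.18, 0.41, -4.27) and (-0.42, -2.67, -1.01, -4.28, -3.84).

With u = (4.14, -2.15, 1.18, 0.41, -4.27), v = (-0.42, -2.67, -1.01, -4.28, -3.84):
u·v = 4.14·(-0.42) + (-2.15)·(-2.67) + 1.18·(-1.01) + 0.41·(-4.28) + (-4.27)·(-3.84) = (-1.7388) + 5.7405 + (-1.1918) + (-1.7548) + 16.3968 = 17.4519.
|u| = √(4.14² + (-2.15)² + 1.18² + 0.41² + (-4.27)²) = √(17.1396 + 4.6225 + 1.3924 + 0.1681 + 18.2329) = √41.5555, |v| = √((-0.42)² + (-2.67)² + (-1.01)² + (-4.28)² + (-3.84)²) = √(0.1764 + 7.1289 + 1.0201 + 18.3184 + 14.7456) = √41.3894.
cos θ = (u·v)/(|u||v|) = 17.4519/(√41.5555·√41.3894) ≈ 0.4208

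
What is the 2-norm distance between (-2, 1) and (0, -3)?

(Σ|x_i - y_i|^2)^(1/2) = (|-2 - 0|^2 + |1 - (-3)|^2)^(1/2)
= (2^2 + 4^2)^(1/2) = (4 + 16)^(1/2) = (20)^(1/2) ≈ 4.4721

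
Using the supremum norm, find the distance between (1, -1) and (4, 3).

max(|x_i - y_i|) = max(|1 - 4|, |-1 - 3|) = max(3, 4) = 4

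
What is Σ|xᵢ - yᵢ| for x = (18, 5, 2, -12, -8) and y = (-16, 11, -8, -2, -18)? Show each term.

Σ|x_i - y_i| = |18 - (-16)| + |5 - 11| + |2 - (-8)| + |-12 - (-2)| + |-8 - (-18)| = 34 + 6 + 10 + 10 + 10 = 70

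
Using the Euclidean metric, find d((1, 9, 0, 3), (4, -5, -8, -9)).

√(Σ(x_i - y_i)²) = √((1 - 4)² + (9 - (-5))² + (0 - (-8))² + (3 - (-9))²)
= √((-3)² + 14² + 8² + 12²) = √(9 + 196 + 64 + 144) = √413 ≈ 20.3224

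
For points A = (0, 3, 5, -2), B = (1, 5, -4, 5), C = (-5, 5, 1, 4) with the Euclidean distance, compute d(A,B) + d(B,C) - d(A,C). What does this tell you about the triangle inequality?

d(A,B) = √(1² + 2² + 9² + 7²) = √135 ≈ 11.619, d(B,C) = √(6² + 0² + 5² + 1²) = √62 ≈ 7.874, d(A,C) = √(5² + 2² + 4² + 6²) = √81 = 9.
d(A,B) + d(B,C) - d(A,C) = 11.619 + 7.874 - 9 = 19.493 - 9 = 10.493 (to 4 decimal places). This is ≥ 0, so the triangle inequality holds for these points.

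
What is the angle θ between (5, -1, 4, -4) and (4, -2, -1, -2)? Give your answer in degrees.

With u = (5, -1, 4, -4), v = (4, -2, -1, -2):
u·v = 5·4 + (-1)·(-2) + 4·(-1) + (-4)·(-2) = 20 + 2 + (-4) + 8 = 26.
|u| = √(5² + (-1)² + 4² + (-4)²) = √58, |v| = √(4² + (-2)² + (-1)² + (-2)²) = √25, so |u||v| = √(58·25) = √1450.
cos θ = (u·v)/(|u||v|) = 26/√1450 ≈ 0.682793
θ = arccos(0.682793) ≈ 46.94°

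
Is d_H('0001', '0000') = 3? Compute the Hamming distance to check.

Differing positions: 4. Hamming distance = 1, so the claim that d_H = 3 is false.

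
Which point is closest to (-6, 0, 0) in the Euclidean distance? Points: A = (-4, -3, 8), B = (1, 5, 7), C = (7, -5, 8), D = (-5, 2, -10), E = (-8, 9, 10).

Distances: d(A) ≈ 8.775, d(B) ≈ 11.0905, d(C) ≈ 16.0624, d(D) ≈ 10.247, d(E) ≈ 13.6015. Nearest: A = (-4, -3, 8) with distance 8.775.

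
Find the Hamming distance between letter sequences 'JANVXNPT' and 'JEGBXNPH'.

Differing positions: 2, 3, 4, 8. Hamming distance = 4.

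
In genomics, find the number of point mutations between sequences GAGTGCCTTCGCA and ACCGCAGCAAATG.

Differing positions: 1, 2, 3, 4, 5, 6, 7, 8, 9, 10, 11, 12, 13. Hamming distance = 13.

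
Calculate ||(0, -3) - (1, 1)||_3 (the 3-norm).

(Σ|x_i - y_i|^3)^(1/3) = (|0 - 1|^3 + |-3 - 1|^3)^(1/3)
= (1^3 + 4^3)^(1/3) = (1 + 64)^(1/3) = (65)^(1/3) ≈ 4.0207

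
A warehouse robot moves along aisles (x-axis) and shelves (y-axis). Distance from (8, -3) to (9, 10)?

Σ|x_i - y_i| = |8 - 9| + |-3 - 10| = 1 + 13 = 14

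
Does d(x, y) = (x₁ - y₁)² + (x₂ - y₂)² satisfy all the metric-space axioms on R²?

No. The squared Euclidean distance fails the triangle inequality. Counterexample: x = (0, 0), y = (1, 2), z = (2, 4). d(x,z) = 2² + 4² = 20, but d(x,y) + d(y,z) = (1² + 2²) + (1² + 2²) = 5 + 5 = 10. Since 20 > 10, the triangle inequality is violated. (Note: √d, the ordinary Euclidean distance, IS a metric.)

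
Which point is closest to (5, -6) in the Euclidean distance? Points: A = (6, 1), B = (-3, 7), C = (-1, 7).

Distances: d(A) ≈ 7.0711, d(B) ≈ 15.2643, d(C) ≈ 14.3178. Nearest: A = (6, 1) with distance 7.0711.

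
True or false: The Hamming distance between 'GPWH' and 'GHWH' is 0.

Differing positions: 2. Hamming distance = 1, so the claim that d_H = 0 is false.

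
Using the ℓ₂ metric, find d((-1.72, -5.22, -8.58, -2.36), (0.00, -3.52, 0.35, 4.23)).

√(Σ(x_i - y_i)²) = √((-1.72 - 0)² + (-5.22 - (-3.52))² + (-8.58 - 0.35)² + (-2.36 - 4.23)²)
= √((-1.72)² + (-1.7)² + (-8.93)² + (-6.59)²) = √(2.9584 + 2.89 + 79.7449 + 43.4281) = √129.0214 ≈ 11.3588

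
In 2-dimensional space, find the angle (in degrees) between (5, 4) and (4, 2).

With u = (5, 4), v = (4, 2):
u·v = 5·4 + 4·2 = 20 + 8 = 28.
|u| = √(5² + 4²) = √41, |v| = √(4² + 2²) = √20, so |u||v| = √(41·20) = √820.
cos θ = (u·v)/(|u||v|) = 28/√820 ≈ 0.977802
θ = arccos(0.977802) ≈ 12.09°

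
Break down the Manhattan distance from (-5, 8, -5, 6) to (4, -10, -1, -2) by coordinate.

Σ|x_i - y_i| = |-5 - 4| + |8 - (-10)| + |-5 - (-1)| + |6 - (-2)| = 9 + 18 + 4 + 8 = 39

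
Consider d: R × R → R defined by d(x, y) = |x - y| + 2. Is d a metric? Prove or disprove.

No. d fails identity of indiscernibles (specifically d(x,x) = 0): d(4, 4) = |4 - 4| + 2 = 0 + 2 = 2 ≠ 0.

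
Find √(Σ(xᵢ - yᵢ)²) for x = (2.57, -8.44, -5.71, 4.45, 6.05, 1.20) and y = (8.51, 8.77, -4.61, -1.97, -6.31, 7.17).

√(Σ(x_i - y_i)²) = √((2.57 - 8.51)² + (-8.44 - 8.77)² + (-5.71 - (-4.61))² + (4.45 - (-1.97))² + (6.05 - (-6.31))² + (1.2 - 7.17)²)
= √((-5.94)² + (-17.21)² + (-1.1)² + 6.42² + 12.36² + (-5.97)²) = √(35.2836 + 296.1841 + 1.21 + 41.2164 + 152.7696 + 35.6409) = √562.3046 ≈ 23.713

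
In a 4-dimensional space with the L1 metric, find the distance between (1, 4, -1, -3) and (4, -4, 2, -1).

Σ|x_i - y_i| = |1 - 4| + |4 - (-4)| + |-1 - 2| + |-3 - (-1)| = 3 + 8 + 3 + 2 = 16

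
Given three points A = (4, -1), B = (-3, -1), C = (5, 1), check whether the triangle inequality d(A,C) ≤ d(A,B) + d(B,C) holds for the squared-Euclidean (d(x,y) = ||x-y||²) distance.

d(A,B) = 7² + 0² = 49, d(B,C) = 8² + 2² = 68, d(A,C) = 1² + 2² = 5.
d(A,C) = 5 ≤ 49 + 68 = 117. Triangle inequality is satisfied.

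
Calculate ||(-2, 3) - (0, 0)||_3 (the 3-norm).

(Σ|x_i - y_i|^3)^(1/3) = (|-2 - 0|^3 + |3 - 0|^3)^(1/3)
= (2^3 + 3^3)^(1/3) = (8 + 27)^(1/3) = (35)^(1/3) ≈ 3.2711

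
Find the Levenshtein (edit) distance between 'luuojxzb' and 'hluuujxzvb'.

Let D[i][j] be the edit distance between the first i characters of 'luuojxzb' and the first j characters of 'hluuujxzvb', with D[i][0] = i, D[0][j] = j, and D[i][j] = D[i-1][j-1] if the characters match, else 1 + min(D[i-1][j], D[i][j-1], D[i-1][j-1]). Filling the table (rows: prefixes of 'luuojxzb', columns: prefixes of 'hluuujxzvb'):
     ε  h  l  u  u  u  j  x  z  v  b
  ε  0  1  2  3  4  5  6  7  8  9 10
  l  1  1  1  2  3  4  5  6  7  8  9
  u  2  2  2  1  2  3  4  5  6  7  8
  u  3  3  3  2  1  2  3  4  5  6  7
  o  4  4  4  3  2  2  3  4  5  6  7
  j  5  5  5  4  3  3  2  3  4  5  6
  x  6  6  6  5  4  4  3  2  3  4  5
  z  7  7  7  6  5  5  4  3  2  3  4
  b  8  8  8  7  6  6  5  4  3  3  3
The bottom-right entry gives D[8][10] = 3, so no sequence of fewer than 3 edits works. Backtracking through the table gives one optimal edit sequence (3 edits):
  luuojxzb → hluuojxzb (ins h @1)
  hluuojxzb → hluuujxzb (sub o→u @5)
  hluuujxzb → hluuujxzvb (ins v @9)
Edit distance = 3.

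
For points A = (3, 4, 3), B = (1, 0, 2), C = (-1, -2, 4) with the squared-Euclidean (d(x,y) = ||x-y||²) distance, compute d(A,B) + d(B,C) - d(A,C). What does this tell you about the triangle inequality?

d(A,B) = 2² + 4² + 1² = 21, d(B,C) = 2² + 2² + 2² = 12, d(A,C) = 4² + 6² + 1² = 53.
d(A,B) + d(B,C) - d(A,C) = 21 + 12 - 53 = 33 - 53 = -20. This is < 0, so the triangle inequality FAILS for these points (squared-Euclidean is not a metric).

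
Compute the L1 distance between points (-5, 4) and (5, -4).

Σ|x_i - y_i| = |-5 - 5| + |4 - (-4)| = 10 + 8 = 18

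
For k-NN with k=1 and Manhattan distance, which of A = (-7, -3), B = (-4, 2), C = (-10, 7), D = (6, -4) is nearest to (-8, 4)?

Distances: d(A) = 8, d(B) = 6, d(C) = 5, d(D) = 22. Nearest: C = (-10, 7) with distance 5.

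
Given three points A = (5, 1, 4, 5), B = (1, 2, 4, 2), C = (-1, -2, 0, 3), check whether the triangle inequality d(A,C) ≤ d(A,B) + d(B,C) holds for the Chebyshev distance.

d(A,B) = max(4, 1, 0, 3) = 4, d(B,C) = max(2, 4, 4, 1) = 4, d(A,C) = max(6, 3, 4, 2) = 6.
d(A,C) = 6 ≤ 4 + 4 = 8. Triangle inequality is satisfied.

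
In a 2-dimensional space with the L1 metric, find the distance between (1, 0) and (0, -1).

Σ|x_i - y_i| = |1 - 0| + |0 - (-1)| = 1 + 1 = 2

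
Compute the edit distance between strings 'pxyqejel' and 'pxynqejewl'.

Let D[i][j] be the edit distance between the first i characters of 'pxyqejel' and the first j characters of 'pxynqejewl', with D[i][0] = i, D[0][j] = j, and D[i][j] = D[i-1][j-1] if the characters match, else 1 + min(D[i-1][j], D[i][j-1], D[i-1][j-1]). Filling the table (rows: prefixes of 'pxyqejel', columns: prefixes of 'pxynqejewl'):
     ε  p  x  y  n  q  e  j  e  w  l
  ε  0  1  2  3  4  5  6  7  8  9 10
  p  1  0  1  2  3  4  5  6  7  8  9
  x  2  1  0  1  2  3  4  5  6  7  8
  y  3  2  1  0  1  2  3  4  5  6  7
  q  4  3  2  1  1  1  2  3  4  5  6
  e  5  4  3  2  2  2  1  2  3  4  5
  j  6  5  4  3  3  3  2  1  2  3  4
  e  7  6  5  4  4  4  3  2  1  2  3
  l  8  7  6  5  5  5  4  3  2  2  2
The bottom-right entry gives D[8][10] = 2, so no sequence of fewer than 2 edits works. Backtracking through the table gives one optimal edit sequence (2 edits):
  pxyqejel → pxynqejel (ins n @4)
  pxynqejel → pxynqejewl (ins w @9)
Edit distance = 2.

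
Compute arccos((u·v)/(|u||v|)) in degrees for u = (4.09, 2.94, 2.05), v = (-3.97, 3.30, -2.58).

With u = (4.09, 2.94, 2.05), v = (-3.97, 3.30, -2.58):
u·v = 4.09·(-3.97) + 2.94·3.3 + 2.05·(-2.58) = (-16.2373) + 9.702 + (-5.289) = -11.8243.
|u| = √(4.09² + 2.94² + 2.05²) = √(16.7281 + 8.6436 + 4.2025) = √29.5742, |v| = √((-3.97)² + 3.3² + (-2.58)²) = √(15.7609 + 10.89 + 6.6564) = √33.3073.
cos θ = (u·v)/(|u||v|) = -11.8243/(√29.5742·√33.3073) ≈ -0.376746
θ = arccos(-0.376746) ≈ 112.13°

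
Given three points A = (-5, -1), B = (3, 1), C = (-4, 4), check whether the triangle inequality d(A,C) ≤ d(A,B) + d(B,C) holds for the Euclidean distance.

d(A,B) = √(8² + 2²) = √68 ≈ 8.2462, d(B,C) = √(7² + 3²) = √58 ≈ 7.6158, d(A,C) = √(1² + 5²) = √26 ≈ 5.099.
d(A,C) ≈ 5.099 ≤ 8.2462 + 7.6158 = 15.862. Triangle inequality is satisfied.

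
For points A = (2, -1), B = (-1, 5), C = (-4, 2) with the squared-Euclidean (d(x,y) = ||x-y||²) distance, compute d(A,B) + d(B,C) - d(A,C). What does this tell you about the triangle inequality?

d(A,B) = 3² + 6² = 45, d(B,C) = 3² + 3² = 18, d(A,C) = 6² + 3² = 45.
d(A,B) + d(B,C) - d(A,C) = 45 + 18 - 45 = 63 - 45 = 18. This is ≥ 0, so the triangle inequality holds for these points.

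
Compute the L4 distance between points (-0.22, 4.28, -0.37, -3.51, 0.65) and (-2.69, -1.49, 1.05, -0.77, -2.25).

(Σ|x_i - y_i|^4)^(1/4) = (|-0.22 - (-2.69)|^4 + |4.28 - (-1.49)|^4 + |-0.37 - 1.05|^4 + |-3.51 - (-0.77)|^4 + |0.65 - (-2.25)|^4)^(1/4)
= (2.47^4 + 5.77^4 + 1.42^4 + 2.74^4 + 2.9^4)^(1/4) ≈ (37.221 + 1108.4172 + 4.0659 + 56.3641 + 70.7281)^(1/4) = (1276.7963)^(1/4) ≈ 5.9776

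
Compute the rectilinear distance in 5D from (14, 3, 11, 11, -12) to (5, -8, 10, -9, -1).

Σ|x_i - y_i| = |14 - 5| + |3 - (-8)| + |11 - 10| + |11 - (-9)| + |-12 - (-1)| = 9 + 11 + 1 + 20 + 11 = 52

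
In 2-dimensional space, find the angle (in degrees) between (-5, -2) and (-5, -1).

With u = (-5, -2), v = (-5, -1):
u·v = (-5)·(-5) + (-2)·(-1) = 25 + 2 = 27.
|u| = √((-5)² + (-2)²) = √29, |v| = √((-5)² + (-1)²) = √26, so |u||v| = √(29·26) = √754.
cos θ = (u·v)/(|u||v|) = 27/√754 ≈ 0.983282
θ = arccos(0.983282) ≈ 10.49°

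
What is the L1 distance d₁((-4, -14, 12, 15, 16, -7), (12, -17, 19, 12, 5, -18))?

Σ|x_i - y_i| = |-4 - 12| + |-14 - (-17)| + |12 - 19| + |15 - 12| + |16 - 5| + |-7 - (-18)| = 16 + 3 + 7 + 3 + 11 + 11 = 51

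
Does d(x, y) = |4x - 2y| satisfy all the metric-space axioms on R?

No. d fails symmetry: d(2, 9) = |4·2 - 2·9| = |-10| = 10, but d(9, 2) = |4·9 - 2·2| = |32| = 32. Since 10 ≠ 32, d(x,y) ≠ d(y,x) in general.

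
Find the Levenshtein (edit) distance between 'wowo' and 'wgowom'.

Let D[i][j] be the edit distance between the first i characters of 'wowo' and the first j characters of 'wgowom', with D[i][0] = i, D[0][j] = j, and D[i][j] = D[i-1][j-1] if the characters match, else 1 + min(D[i-1][j], D[i][j-1], D[i-1][j-1]). Filling the table (rows: prefixes of 'wowo', columns: prefixes of 'wgowom'):
     ε  w  g  o  w  o  m
  ε  0  1  2  3  4  5  6
  w  1  0  1  2  3  4  5
  o  2  1  1  1  2  3  4
  w  3  2  2  2  1  2  3
  o  4  3  3  2  2  1  2
The bottom-right entry gives D[4][6] = 2, so no sequence of fewer than 2 edits works. Backtracking through the table gives one optimal edit sequence (2 edits):
  wowo → wgowo (ins g @2)
  wgowo → wgowom (ins m @6)
Edit distance = 2.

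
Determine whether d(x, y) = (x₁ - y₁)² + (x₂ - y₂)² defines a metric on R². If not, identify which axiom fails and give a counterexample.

No. The squared Euclidean distance fails the triangle inequality. Counterexample: x = (0, 0), y = (2, 4), z = (4, 8). d(x,z) = 4² + 8² = 80, but d(x,y) + d(y,z) = (2² + 4²) + (2² + 4²) = 20 + 20 = 40. Since 80 > 40, the triangle inequality is violated. (Note: √d, the ordinary Euclidean distance, IS a metric.)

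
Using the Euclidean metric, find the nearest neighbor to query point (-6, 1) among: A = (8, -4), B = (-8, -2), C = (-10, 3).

Distances: d(A) ≈ 14.8661, d(B) ≈ 3.6056, d(C) ≈ 4.4721. Nearest: B = (-8, -2) with distance 3.6056.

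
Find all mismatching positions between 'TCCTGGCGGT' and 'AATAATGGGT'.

Differing positions: 1, 2, 3, 4, 5, 6, 7. Hamming distance = 7.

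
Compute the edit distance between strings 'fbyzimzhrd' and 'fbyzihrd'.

Let D[i][j] be the edit distance between the first i characters of 'fbyzimzhrd' and the first j characters of 'fbyzihrd', with D[i][0] = i, D[0][j] = j, and D[i][j] = D[i-1][j-1] if the characters match, else 1 + min(D[i-1][j], D[i][j-1], D[i-1][j-1]). Filling the table (rows: prefixes of 'fbyzimzhrd', columns: prefixes of 'fbyzihrd'):
     ε  f  b  y  z  i  h  r  d
  ε  0  1  2  3  4  5  6  7  8
  f  1  0  1  2  3  4  5  6  7
  b  2  1  0  1  2  3  4  5  6
  y  3  2  1  0  1  2  3  4  5
  z  4  3  2  1  0  1  2  3  4
  i  5  4  3  2  1  0  1  2  3
  m  6  5  4  3  2  1  1  2  3
  z  7  6  5  4  3  2  2  2  3
  h  8  7  6  5  4  3  2  3  3
  r  9  8  7  6  5  4  3  2  3
  d 10  9  8  7  6  5  4  3  2
The bottom-right entry gives D[10][8] = 2, so no sequence of fewer than 2 edits works. Backtracking through the table gives one optimal edit sequence (2 edits):
  fbyzimzhrd → fbyzizhrd (del m @6)
  fbyzizhrd → fbyzihrd (del z @6)
Edit distance = 2.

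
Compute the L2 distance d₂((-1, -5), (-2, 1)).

√(Σ(x_i - y_i)²) = √((-1 - (-2))² + (-5 - 1)²)
= √(1² + (-6)²) = √(1 + 36) = √37 ≈ 6.0828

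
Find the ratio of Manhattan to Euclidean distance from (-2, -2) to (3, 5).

L1 = |-2 - 3| + |-2 - 5| = 5 + 7 = 12
L2 = √(5² + 7²) = √74 ≈ 8.6023
L1 ≥ L2 always (equality iff movement is along one axis); L1 > L2 here.
Ratio L1/L2 = 12/√74 ≈ 1.395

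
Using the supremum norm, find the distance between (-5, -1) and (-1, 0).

max(|x_i - y_i|) = max(|-5 - (-1)|, |-1 - 0|) = max(4, 1) = 4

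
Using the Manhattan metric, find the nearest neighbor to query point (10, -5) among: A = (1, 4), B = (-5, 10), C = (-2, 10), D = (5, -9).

Distances: d(A) = 18, d(B) = 30, d(C) = 27, d(D) = 9. Nearest: D = (5, -9) with distance 9.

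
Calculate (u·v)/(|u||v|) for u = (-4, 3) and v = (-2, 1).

With u = (-4, 3), v = (-2, 1):
u·v = (-4)·(-2) + 3·1 = 8 + 3 = 11.
|u| = √((-4)² + 3²) = √25, |v| = √((-2)² + 1²) = √5, so |u||v| = √(25·5) = √125.
cos θ = (u·v)/(|u||v|) = 11/√125 ≈ 0.9839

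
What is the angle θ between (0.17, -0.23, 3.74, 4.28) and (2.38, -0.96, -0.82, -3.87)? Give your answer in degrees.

With u = (0.17, -0.23, 3.74, 4.28), v = (2.38, -0.96, -0.82, -3.87):
u·v = 0.17·2.38 + (-0.23)·(-0.96) + 3.74·(-0.82) + 4.28·(-3.87) = 0.4046 + 0.2208 + (-3.0668) + (-16.5636) = -19.005.
|u| = √(0.17² + (-0.23)² + 3.74² + 4.28²) = √(0.0289 + 0.0529 + 13.9876 + 18.3184) = √32.3878, |v| = √(2.38² + (-0.96)² + (-0.82)² + (-3.87)²) = √(5.6644 + 0.9216 + 0.6724 + 14.9769) = √22.2353.
cos θ = (u·v)/(|u||v|) = -19.005/(√32.3878·√22.2353) ≈ -0.7082
θ = arccos(-0.7082) ≈ 135.09°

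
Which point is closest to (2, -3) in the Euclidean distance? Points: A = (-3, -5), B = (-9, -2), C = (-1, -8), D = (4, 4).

Distances: d(A) ≈ 5.3852, d(B) ≈ 11.0454, d(C) ≈ 5.831, d(D) ≈ 7.2801. Nearest: A = (-3, -5) with distance 5.3852.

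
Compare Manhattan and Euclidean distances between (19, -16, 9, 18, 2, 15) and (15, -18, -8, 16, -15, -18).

L1 = |19 - 15| + |-16 - (-18)| + |9 - (-8)| + |18 - 16| + |2 - (-15)| + |15 - (-18)| = 4 + 2 + 17 + 2 + 17 + 33 = 75
L2 = √(4² + 2² + 17² + 2² + 17² + 33²) = √1691 ≈ 41.1218
L1 ≥ L2 always (equality iff movement is along one axis); L1 > L2 here.
Ratio L1/L2 = 75/√1691 ≈ 1.8239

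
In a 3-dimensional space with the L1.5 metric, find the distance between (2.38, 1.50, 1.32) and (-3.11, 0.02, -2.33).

(Σ|x_i - y_i|^1.5)^(1/1.5) = (|2.38 - (-3.11)|^1.5 + |1.5 - 0.02|^1.5 + |1.32 - (-2.33)|^1.5)^(1/1.5)
= (5.49^1.5 + 1.48^1.5 + 3.65^1.5)^(1/1.5) ≈ (12.8635 + 1.8005 + 6.9733)^(1/1.5) = (21.6373)^(1/1.5) ≈ 7.7649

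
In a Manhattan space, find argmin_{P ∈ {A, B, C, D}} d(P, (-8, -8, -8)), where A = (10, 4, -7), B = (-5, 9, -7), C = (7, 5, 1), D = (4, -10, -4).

Distances: d(A) = 31, d(B) = 21, d(C) = 37, d(D) = 18. Nearest: D = (4, -10, -4) with distance 18.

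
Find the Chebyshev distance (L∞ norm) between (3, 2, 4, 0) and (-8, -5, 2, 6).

max(|x_i - y_i|) = max(|3 - (-8)|, |2 - (-5)|, |4 - 2|, |0 - 6|) = max(11, 7, 2, 6) = 11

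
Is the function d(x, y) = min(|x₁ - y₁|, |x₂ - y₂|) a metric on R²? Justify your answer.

No. d fails identity of indiscernibles: take x = (-2, 0) and y = (-2, 3). Then d(x,y) = min(|-2 - (-2)|, |0 - 3|) = min(0, 3) = 0, yet x ≠ y.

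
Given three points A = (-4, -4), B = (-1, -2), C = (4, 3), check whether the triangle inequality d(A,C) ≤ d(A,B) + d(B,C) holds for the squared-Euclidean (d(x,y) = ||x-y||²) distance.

d(A,B) = 3² + 2² = 13, d(B,C) = 5² + 5² = 50, d(A,C) = 8² + 7² = 113.
d(A,C) = 113 > 13 + 50 = 63. Triangle inequality is VIOLATED. (Squared-Euclidean is not a metric — this is a counterexample.)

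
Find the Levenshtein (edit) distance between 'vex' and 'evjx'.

Let D[i][j] be the edit distance between the first i characters of 'vex' and the first j characters of 'evjx', with D[i][0] = i, D[0][j] = j, and D[i][j] = D[i-1][j-1] if the characters match, else 1 + min(D[i-1][j], D[i][j-1], D[i-1][j-1]). Filling the table (rows: prefixes of 'vex', columns: prefixes of 'evjx'):
     ε  e  v  j  x
  ε  0  1  2  3  4
  v  1  1  1  2  3
  e  2  1  2  2  3
  x  3  2  2  3  2
The bottom-right entry gives D[3][4] = 2, so no sequence of fewer than 2 edits works. Backtracking through the table gives one optimal edit sequence (2 edits):
  vex → evex (ins e @1)
  evex → evjx (sub e→j @3)
Edit distance = 2.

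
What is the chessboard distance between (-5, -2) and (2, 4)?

max(|x_i - y_i|) = max(|-5 - 2|, |-2 - 4|) = max(7, 6) = 7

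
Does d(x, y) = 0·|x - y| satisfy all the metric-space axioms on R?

No. With c = 0, d(x,y) = 0 for all x, y. This fails identity of indiscernibles: d(1, 10) = 0 but 1 ≠ 10.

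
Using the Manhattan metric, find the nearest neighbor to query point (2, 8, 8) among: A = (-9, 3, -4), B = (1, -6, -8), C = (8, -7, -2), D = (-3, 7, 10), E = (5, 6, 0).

Distances: d(A) = 28, d(B) = 31, d(C) = 31, d(D) = 8, d(E) = 13. Nearest: D = (-3, 7, 10) with distance 8.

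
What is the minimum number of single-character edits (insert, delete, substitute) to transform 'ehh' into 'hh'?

Let D[i][j] be the edit distance between the first i characters of 'ehh' and the first j characters of 'hh', with D[i][0] = i, D[0][j] = j, and D[i][j] = D[i-1][j-1] if the characters match, else 1 + min(D[i-1][j], D[i][j-1], D[i-1][j-1]). Filling the table (rows: prefixes of 'ehh', columns: prefixes of 'hh'):
     ε  h  h
  ε  0  1  2
  e  1  1  2
  h  2  1  1
  h  3  2  1
The bottom-right entry gives D[3][2] = 1, so no sequence of fewer than 1 edit works. Backtracking through the table gives one optimal edit sequence (1 edit):
  ehh → hh (del e @1)
Edit distance = 1.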